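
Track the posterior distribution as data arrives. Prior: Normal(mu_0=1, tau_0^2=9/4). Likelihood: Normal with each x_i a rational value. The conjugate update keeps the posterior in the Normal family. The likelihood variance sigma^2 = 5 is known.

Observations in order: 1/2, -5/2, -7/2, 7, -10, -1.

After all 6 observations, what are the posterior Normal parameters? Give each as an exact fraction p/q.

obs 1: x=1/2 → posterior Normal(49/58, 45/29)
obs 2: x=-5/2 → posterior Normal(1/19, 45/38)
obs 3: x=-7/2 → posterior Normal(-59/94, 45/47)
obs 4: x=7 → posterior Normal(67/112, 45/56)
obs 5: x=-10 → posterior Normal(-113/130, 9/13)
obs 6: x=-1 → posterior Normal(-131/148, 45/74)

mu_0=-131/148, tau_0^2=45/74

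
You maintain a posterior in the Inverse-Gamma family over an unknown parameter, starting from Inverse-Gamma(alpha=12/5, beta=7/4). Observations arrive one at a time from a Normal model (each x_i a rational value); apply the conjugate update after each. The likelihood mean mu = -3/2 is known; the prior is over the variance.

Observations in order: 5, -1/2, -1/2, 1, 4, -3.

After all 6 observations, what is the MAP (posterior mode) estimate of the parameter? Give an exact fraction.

865/128

obs 1: x=5 → posterior Inverse-Gamma(29/10, 183/8)
obs 2: x=-1/2 → posterior Inverse-Gamma(17/5, 187/8)
obs 3: x=-1/2 → posterior Inverse-Gamma(39/10, 191/8)
obs 4: x=1 → posterior Inverse-Gamma(22/5, 27)
obs 5: x=4 → posterior Inverse-Gamma(49/10, 337/8)
obs 6: x=-3 → posterior Inverse-Gamma(27/5, 173/4)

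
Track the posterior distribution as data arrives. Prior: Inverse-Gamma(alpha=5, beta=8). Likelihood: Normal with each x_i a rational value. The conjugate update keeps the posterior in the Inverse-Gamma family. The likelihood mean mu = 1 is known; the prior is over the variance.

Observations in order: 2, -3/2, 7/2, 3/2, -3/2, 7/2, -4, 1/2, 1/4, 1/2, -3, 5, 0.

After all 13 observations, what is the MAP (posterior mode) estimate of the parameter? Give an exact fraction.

obs 1: x=2 → posterior Inverse-Gamma(11/2, 17/2)
obs 2: x=-3/2 → posterior Inverse-Gamma(6, 93/8)
obs 3: x=7/2 → posterior Inverse-Gamma(13/2, 59/4)
obs 4: x=3/2 → posterior Inverse-Gamma(7, 119/8)
obs 5: x=-3/2 → posterior Inverse-Gamma(15/2, 18)
obs 6: x=7/2 → posterior Inverse-Gamma(8, 169/8)
obs 7: x=-4 → posterior Inverse-Gamma(17/2, 269/8)
obs 8: x=1/2 → posterior Inverse-Gamma(9, 135/4)
obs 9: x=1/4 → posterior Inverse-Gamma(19/2, 1089/32)
obs 10: x=1/2 → posterior Inverse-Gamma(10, 1093/32)
obs 11: x=-3 → posterior Inverse-Gamma(21/2, 1349/32)
obs 12: x=5 → posterior Inverse-Gamma(11, 1605/32)
obs 13: x=0 → posterior Inverse-Gamma(23/2, 1621/32)

1621/400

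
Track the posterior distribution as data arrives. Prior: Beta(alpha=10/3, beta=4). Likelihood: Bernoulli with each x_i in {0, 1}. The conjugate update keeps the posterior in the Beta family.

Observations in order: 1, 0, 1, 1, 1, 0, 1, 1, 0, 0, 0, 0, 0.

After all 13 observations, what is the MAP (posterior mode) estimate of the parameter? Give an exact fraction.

obs 1: x=1 → posterior Beta(13/3, 4)
obs 2: x=0 → posterior Beta(13/3, 5)
obs 3: x=1 → posterior Beta(16/3, 5)
obs 4: x=1 → posterior Beta(19/3, 5)
obs 5: x=1 → posterior Beta(22/3, 5)
obs 6: x=0 → posterior Beta(22/3, 6)
obs 7: x=1 → posterior Beta(25/3, 6)
obs 8: x=1 → posterior Beta(28/3, 6)
obs 9: x=0 → posterior Beta(28/3, 7)
obs 10: x=0 → posterior Beta(28/3, 8)
obs 11: x=0 → posterior Beta(28/3, 9)
obs 12: x=0 → posterior Beta(28/3, 10)
obs 13: x=0 → posterior Beta(28/3, 11)

5/11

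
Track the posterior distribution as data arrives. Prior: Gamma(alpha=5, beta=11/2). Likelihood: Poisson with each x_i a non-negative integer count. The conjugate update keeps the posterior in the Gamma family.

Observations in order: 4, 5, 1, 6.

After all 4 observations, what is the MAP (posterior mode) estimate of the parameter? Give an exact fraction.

40/19

obs 1: x=4 → posterior Gamma(9, 13/2)
obs 2: x=5 → posterior Gamma(14, 15/2)
obs 3: x=1 → posterior Gamma(15, 17/2)
obs 4: x=6 → posterior Gamma(21, 19/2)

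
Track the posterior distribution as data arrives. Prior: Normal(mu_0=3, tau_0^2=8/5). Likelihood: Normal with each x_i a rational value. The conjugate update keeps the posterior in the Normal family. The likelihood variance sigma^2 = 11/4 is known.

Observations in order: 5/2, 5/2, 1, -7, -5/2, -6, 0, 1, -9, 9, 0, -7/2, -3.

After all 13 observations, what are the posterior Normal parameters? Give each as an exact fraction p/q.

mu_0=-105/157, tau_0^2=88/471

obs 1: x=5/2 → posterior Normal(245/87, 88/87)
obs 2: x=5/2 → posterior Normal(325/119, 88/119)
obs 3: x=1 → posterior Normal(357/151, 88/151)
obs 4: x=-7 → posterior Normal(133/183, 88/183)
obs 5: x=-5/2 → posterior Normal(53/215, 88/215)
obs 6: x=-6 → posterior Normal(-139/247, 88/247)
obs 7: x=0 → posterior Normal(-139/279, 88/279)
obs 8: x=1 → posterior Normal(-107/311, 88/311)
obs 9: x=-9 → posterior Normal(-395/343, 88/343)
obs 10: x=9 → posterior Normal(-107/375, 88/375)
obs 11: x=0 → posterior Normal(-107/407, 8/37)
obs 12: x=-7/2 → posterior Normal(-219/439, 88/439)
obs 13: x=-3 → posterior Normal(-105/157, 88/471)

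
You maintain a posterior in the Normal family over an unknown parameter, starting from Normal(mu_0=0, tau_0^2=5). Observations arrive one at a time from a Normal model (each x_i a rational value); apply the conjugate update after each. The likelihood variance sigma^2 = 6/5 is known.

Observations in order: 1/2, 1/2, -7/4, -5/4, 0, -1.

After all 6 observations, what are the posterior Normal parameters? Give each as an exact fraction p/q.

mu_0=-25/52, tau_0^2=5/26

obs 1: x=1/2 → posterior Normal(25/62, 30/31)
obs 2: x=1/2 → posterior Normal(25/56, 15/28)
obs 3: x=-7/4 → posterior Normal(-25/108, 10/27)
obs 4: x=-5/4 → posterior Normal(-25/53, 15/53)
obs 5: x=0 → posterior Normal(-50/131, 30/131)
obs 6: x=-1 → posterior Normal(-25/52, 5/26)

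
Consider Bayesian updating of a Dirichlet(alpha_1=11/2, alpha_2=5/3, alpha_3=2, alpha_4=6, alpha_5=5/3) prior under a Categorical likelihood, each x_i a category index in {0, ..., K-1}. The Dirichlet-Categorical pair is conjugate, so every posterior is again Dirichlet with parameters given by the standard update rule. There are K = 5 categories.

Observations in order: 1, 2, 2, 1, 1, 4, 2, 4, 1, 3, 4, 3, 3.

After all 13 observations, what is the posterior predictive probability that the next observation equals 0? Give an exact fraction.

obs 1: x=1 → posterior Dirichlet(11/2, 8/3, 2, 6, 5/3)
obs 2: x=2 → posterior Dirichlet(11/2, 8/3, 3, 6, 5/3)
obs 3: x=2 → posterior Dirichlet(11/2, 8/3, 4, 6, 5/3)
obs 4: x=1 → posterior Dirichlet(11/2, 11/3, 4, 6, 5/3)
obs 5: x=1 → posterior Dirichlet(11/2, 14/3, 4, 6, 5/3)
obs 6: x=4 → posterior Dirichlet(11/2, 14/3, 4, 6, 8/3)
obs 7: x=2 → posterior Dirichlet(11/2, 14/3, 5, 6, 8/3)
obs 8: x=4 → posterior Dirichlet(11/2, 14/3, 5, 6, 11/3)
obs 9: x=1 → posterior Dirichlet(11/2, 17/3, 5, 6, 11/3)
obs 10: x=3 → posterior Dirichlet(11/2, 17/3, 5, 7, 11/3)
obs 11: x=4 → posterior Dirichlet(11/2, 17/3, 5, 7, 14/3)
obs 12: x=3 → posterior Dirichlet(11/2, 17/3, 5, 8, 14/3)
obs 13: x=3 → posterior Dirichlet(11/2, 17/3, 5, 9, 14/3)

33/179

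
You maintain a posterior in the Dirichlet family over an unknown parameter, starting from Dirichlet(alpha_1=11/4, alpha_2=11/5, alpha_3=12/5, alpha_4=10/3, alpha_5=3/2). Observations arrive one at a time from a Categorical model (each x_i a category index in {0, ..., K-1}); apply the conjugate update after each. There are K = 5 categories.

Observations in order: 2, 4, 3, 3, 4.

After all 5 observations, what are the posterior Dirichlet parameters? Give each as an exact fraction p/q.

alpha_1=11/4, alpha_2=11/5, alpha_3=17/5, alpha_4=16/3, alpha_5=7/2

obs 1: x=2 → posterior Dirichlet(11/4, 11/5, 17/5, 10/3, 3/2)
obs 2: x=4 → posterior Dirichlet(11/4, 11/5, 17/5, 10/3, 5/2)
obs 3: x=3 → posterior Dirichlet(11/4, 11/5, 17/5, 13/3, 5/2)
obs 4: x=3 → posterior Dirichlet(11/4, 11/5, 17/5, 16/3, 5/2)
obs 5: x=4 → posterior Dirichlet(11/4, 11/5, 17/5, 16/3, 7/2)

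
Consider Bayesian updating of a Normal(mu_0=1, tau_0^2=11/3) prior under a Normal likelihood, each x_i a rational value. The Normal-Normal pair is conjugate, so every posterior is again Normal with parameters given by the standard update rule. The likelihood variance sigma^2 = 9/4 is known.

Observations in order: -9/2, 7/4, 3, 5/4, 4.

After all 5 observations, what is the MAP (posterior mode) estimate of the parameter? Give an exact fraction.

obs 1: x=-9/2 → posterior Normal(-171/71, 99/71)
obs 2: x=7/4 → posterior Normal(-94/115, 99/115)
obs 3: x=3 → posterior Normal(38/159, 33/53)
obs 4: x=5/4 → posterior Normal(93/203, 99/203)
obs 5: x=4 → posterior Normal(269/247, 99/247)

269/247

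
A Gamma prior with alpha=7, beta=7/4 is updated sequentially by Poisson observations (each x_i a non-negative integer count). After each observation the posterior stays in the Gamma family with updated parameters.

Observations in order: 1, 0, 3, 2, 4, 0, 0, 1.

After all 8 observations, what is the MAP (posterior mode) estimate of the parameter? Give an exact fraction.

obs 1: x=1 → posterior Gamma(8, 11/4)
obs 2: x=0 → posterior Gamma(8, 15/4)
obs 3: x=3 → posterior Gamma(11, 19/4)
obs 4: x=2 → posterior Gamma(13, 23/4)
obs 5: x=4 → posterior Gamma(17, 27/4)
obs 6: x=0 → posterior Gamma(17, 31/4)
obs 7: x=0 → posterior Gamma(17, 35/4)
obs 8: x=1 → posterior Gamma(18, 39/4)

68/39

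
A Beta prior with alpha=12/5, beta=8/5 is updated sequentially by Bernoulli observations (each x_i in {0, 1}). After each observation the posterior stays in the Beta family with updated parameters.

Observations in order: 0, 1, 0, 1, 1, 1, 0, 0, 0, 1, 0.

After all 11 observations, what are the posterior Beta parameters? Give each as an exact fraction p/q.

obs 1: x=0 → posterior Beta(12/5, 13/5)
obs 2: x=1 → posterior Beta(17/5, 13/5)
obs 3: x=0 → posterior Beta(17/5, 18/5)
obs 4: x=1 → posterior Beta(22/5, 18/5)
obs 5: x=1 → posterior Beta(27/5, 18/5)
obs 6: x=1 → posterior Beta(32/5, 18/5)
obs 7: x=0 → posterior Beta(32/5, 23/5)
obs 8: x=0 → posterior Beta(32/5, 28/5)
obs 9: x=0 → posterior Beta(32/5, 33/5)
obs 10: x=1 → posterior Beta(37/5, 33/5)
obs 11: x=0 → posterior Beta(37/5, 38/5)

alpha=37/5, beta=38/5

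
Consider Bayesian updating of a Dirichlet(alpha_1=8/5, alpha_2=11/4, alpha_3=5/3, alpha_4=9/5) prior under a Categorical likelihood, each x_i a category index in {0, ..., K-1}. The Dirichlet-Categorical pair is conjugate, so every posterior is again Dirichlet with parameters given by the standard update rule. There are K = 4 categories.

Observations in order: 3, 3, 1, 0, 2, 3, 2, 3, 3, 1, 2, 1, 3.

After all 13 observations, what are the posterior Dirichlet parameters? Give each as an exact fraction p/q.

obs 1: x=3 → posterior Dirichlet(8/5, 11/4, 5/3, 14/5)
obs 2: x=3 → posterior Dirichlet(8/5, 11/4, 5/3, 19/5)
obs 3: x=1 → posterior Dirichlet(8/5, 15/4, 5/3, 19/5)
obs 4: x=0 → posterior Dirichlet(13/5, 15/4, 5/3, 19/5)
obs 5: x=2 → posterior Dirichlet(13/5, 15/4, 8/3, 19/5)
obs 6: x=3 → posterior Dirichlet(13/5, 15/4, 8/3, 24/5)
obs 7: x=2 → posterior Dirichlet(13/5, 15/4, 11/3, 24/5)
obs 8: x=3 → posterior Dirichlet(13/5, 15/4, 11/3, 29/5)
obs 9: x=3 → posterior Dirichlet(13/5, 15/4, 11/3, 34/5)
obs 10: x=1 → posterior Dirichlet(13/5, 19/4, 11/3, 34/5)
obs 11: x=2 → posterior Dirichlet(13/5, 19/4, 14/3, 34/5)
obs 12: x=1 → posterior Dirichlet(13/5, 23/4, 14/3, 34/5)
obs 13: x=3 → posterior Dirichlet(13/5, 23/4, 14/3, 39/5)

alpha_1=13/5, alpha_2=23/4, alpha_3=14/3, alpha_4=39/5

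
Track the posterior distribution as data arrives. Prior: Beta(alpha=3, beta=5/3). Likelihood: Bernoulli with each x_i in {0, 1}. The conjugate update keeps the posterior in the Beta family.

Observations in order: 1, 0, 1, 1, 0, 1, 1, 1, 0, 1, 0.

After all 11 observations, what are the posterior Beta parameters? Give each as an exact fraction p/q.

obs 1: x=1 → posterior Beta(4, 5/3)
obs 2: x=0 → posterior Beta(4, 8/3)
obs 3: x=1 → posterior Beta(5, 8/3)
obs 4: x=1 → posterior Beta(6, 8/3)
obs 5: x=0 → posterior Beta(6, 11/3)
obs 6: x=1 → posterior Beta(7, 11/3)
obs 7: x=1 → posterior Beta(8, 11/3)
obs 8: x=1 → posterior Beta(9, 11/3)
obs 9: x=0 → posterior Beta(9, 14/3)
obs 10: x=1 → posterior Beta(10, 14/3)
obs 11: x=0 → posterior Beta(10, 17/3)

alpha=10, beta=17/3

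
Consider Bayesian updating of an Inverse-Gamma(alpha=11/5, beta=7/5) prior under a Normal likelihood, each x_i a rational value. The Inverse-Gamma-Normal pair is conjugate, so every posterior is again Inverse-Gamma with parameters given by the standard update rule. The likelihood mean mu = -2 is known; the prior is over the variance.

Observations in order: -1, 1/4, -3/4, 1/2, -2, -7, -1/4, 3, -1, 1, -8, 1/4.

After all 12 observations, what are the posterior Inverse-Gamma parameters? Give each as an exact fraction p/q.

alpha=41/5, beta=302/5

obs 1: x=-1 → posterior Inverse-Gamma(27/10, 19/10)
obs 2: x=1/4 → posterior Inverse-Gamma(16/5, 709/160)
obs 3: x=-3/4 → posterior Inverse-Gamma(37/10, 417/80)
obs 4: x=1/2 → posterior Inverse-Gamma(21/5, 667/80)
obs 5: x=-2 → posterior Inverse-Gamma(47/10, 667/80)
obs 6: x=-7 → posterior Inverse-Gamma(26/5, 1667/80)
obs 7: x=-1/4 → posterior Inverse-Gamma(57/10, 3579/160)
obs 8: x=3 → posterior Inverse-Gamma(31/5, 5579/160)
obs 9: x=-1 → posterior Inverse-Gamma(67/10, 5659/160)
obs 10: x=1 → posterior Inverse-Gamma(36/5, 6379/160)
obs 11: x=-8 → posterior Inverse-Gamma(77/10, 9259/160)
obs 12: x=1/4 → posterior Inverse-Gamma(41/5, 302/5)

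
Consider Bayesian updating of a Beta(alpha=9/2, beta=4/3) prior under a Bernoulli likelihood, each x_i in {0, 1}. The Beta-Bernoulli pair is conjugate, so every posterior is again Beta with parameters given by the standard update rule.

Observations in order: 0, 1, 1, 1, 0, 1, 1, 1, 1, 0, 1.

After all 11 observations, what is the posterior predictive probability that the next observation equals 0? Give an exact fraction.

obs 1: x=0 → posterior Beta(9/2, 7/3)
obs 2: x=1 → posterior Beta(11/2, 7/3)
obs 3: x=1 → posterior Beta(13/2, 7/3)
obs 4: x=1 → posterior Beta(15/2, 7/3)
obs 5: x=0 → posterior Beta(15/2, 10/3)
obs 6: x=1 → posterior Beta(17/2, 10/3)
obs 7: x=1 → posterior Beta(19/2, 10/3)
obs 8: x=1 → posterior Beta(21/2, 10/3)
obs 9: x=1 → posterior Beta(23/2, 10/3)
obs 10: x=0 → posterior Beta(23/2, 13/3)
obs 11: x=1 → posterior Beta(25/2, 13/3)

26/101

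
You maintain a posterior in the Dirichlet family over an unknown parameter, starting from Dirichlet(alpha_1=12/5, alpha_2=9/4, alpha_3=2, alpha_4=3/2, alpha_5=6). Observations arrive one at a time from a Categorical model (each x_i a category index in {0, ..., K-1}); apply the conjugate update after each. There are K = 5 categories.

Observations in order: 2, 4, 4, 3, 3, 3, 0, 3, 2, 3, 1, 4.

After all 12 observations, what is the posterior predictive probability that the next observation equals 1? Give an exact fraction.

65/523

obs 1: x=2 → posterior Dirichlet(12/5, 9/4, 3, 3/2, 6)
obs 2: x=4 → posterior Dirichlet(12/5, 9/4, 3, 3/2, 7)
obs 3: x=4 → posterior Dirichlet(12/5, 9/4, 3, 3/2, 8)
obs 4: x=3 → posterior Dirichlet(12/5, 9/4, 3, 5/2, 8)
obs 5: x=3 → posterior Dirichlet(12/5, 9/4, 3, 7/2, 8)
obs 6: x=3 → posterior Dirichlet(12/5, 9/4, 3, 9/2, 8)
obs 7: x=0 → posterior Dirichlet(17/5, 9/4, 3, 9/2, 8)
obs 8: x=3 → posterior Dirichlet(17/5, 9/4, 3, 11/2, 8)
obs 9: x=2 → posterior Dirichlet(17/5, 9/4, 4, 11/2, 8)
obs 10: x=3 → posterior Dirichlet(17/5, 9/4, 4, 13/2, 8)
obs 11: x=1 → posterior Dirichlet(17/5, 13/4, 4, 13/2, 8)
obs 12: x=4 → posterior Dirichlet(17/5, 13/4, 4, 13/2, 9)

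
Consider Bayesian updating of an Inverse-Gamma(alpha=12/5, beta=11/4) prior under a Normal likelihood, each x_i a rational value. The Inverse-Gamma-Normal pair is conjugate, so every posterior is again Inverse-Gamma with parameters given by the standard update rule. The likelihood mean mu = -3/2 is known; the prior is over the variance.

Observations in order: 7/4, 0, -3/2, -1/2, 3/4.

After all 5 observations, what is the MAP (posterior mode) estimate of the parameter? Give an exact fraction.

975/472

obs 1: x=7/4 → posterior Inverse-Gamma(29/10, 257/32)
obs 2: x=0 → posterior Inverse-Gamma(17/5, 293/32)
obs 3: x=-3/2 → posterior Inverse-Gamma(39/10, 293/32)
obs 4: x=-1/2 → posterior Inverse-Gamma(22/5, 309/32)
obs 5: x=3/4 → posterior Inverse-Gamma(49/10, 195/16)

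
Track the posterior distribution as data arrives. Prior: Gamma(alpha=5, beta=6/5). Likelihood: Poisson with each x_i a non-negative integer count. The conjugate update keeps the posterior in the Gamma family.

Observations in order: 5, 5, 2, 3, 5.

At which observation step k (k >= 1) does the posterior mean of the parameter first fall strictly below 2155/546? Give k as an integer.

obs 1: x=5 → posterior Gamma(10, 11/5)
obs 2: x=5 → posterior Gamma(15, 16/5)
obs 3: x=2 → posterior Gamma(17, 21/5)
obs 4: x=3 → posterior Gamma(20, 26/5)
obs 5: x=5 → posterior Gamma(25, 31/5)

k = 4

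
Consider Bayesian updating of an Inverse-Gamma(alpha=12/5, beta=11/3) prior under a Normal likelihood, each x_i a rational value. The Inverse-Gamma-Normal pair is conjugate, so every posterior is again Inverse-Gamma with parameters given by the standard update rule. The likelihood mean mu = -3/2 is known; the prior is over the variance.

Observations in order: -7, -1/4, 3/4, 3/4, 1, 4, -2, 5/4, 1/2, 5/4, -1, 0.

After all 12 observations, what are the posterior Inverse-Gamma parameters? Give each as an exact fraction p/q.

obs 1: x=-7 → posterior Inverse-Gamma(29/10, 451/24)
obs 2: x=-1/4 → posterior Inverse-Gamma(17/5, 1879/96)
obs 3: x=3/4 → posterior Inverse-Gamma(39/10, 1061/48)
obs 4: x=3/4 → posterior Inverse-Gamma(22/5, 2365/96)
obs 5: x=1 → posterior Inverse-Gamma(49/10, 2665/96)
obs 6: x=4 → posterior Inverse-Gamma(27/5, 4117/96)
obs 7: x=-2 → posterior Inverse-Gamma(59/10, 4129/96)
obs 8: x=5/4 → posterior Inverse-Gamma(32/5, 1123/24)
obs 9: x=1/2 → posterior Inverse-Gamma(69/10, 1171/24)
obs 10: x=5/4 → posterior Inverse-Gamma(37/5, 5047/96)
obs 11: x=-1 → posterior Inverse-Gamma(79/10, 5059/96)
obs 12: x=0 → posterior Inverse-Gamma(42/5, 5167/96)

alpha=42/5, beta=5167/96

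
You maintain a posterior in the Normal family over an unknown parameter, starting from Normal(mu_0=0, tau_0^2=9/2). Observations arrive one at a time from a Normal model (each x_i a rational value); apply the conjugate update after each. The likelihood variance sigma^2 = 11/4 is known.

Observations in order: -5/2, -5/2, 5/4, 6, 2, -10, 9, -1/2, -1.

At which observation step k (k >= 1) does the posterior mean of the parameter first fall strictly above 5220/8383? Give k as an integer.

obs 1: x=-5/2 → posterior Normal(-45/29, 99/58)
obs 2: x=-5/2 → posterior Normal(-90/47, 99/94)
obs 3: x=5/4 → posterior Normal(-27/26, 99/130)
obs 4: x=6 → posterior Normal(81/166, 99/166)
obs 5: x=2 → posterior Normal(153/202, 99/202)
obs 6: x=-10 → posterior Normal(-207/238, 99/238)
obs 7: x=9 → posterior Normal(117/274, 99/274)
obs 8: x=-1/2 → posterior Normal(99/310, 99/310)
obs 9: x=-1 → posterior Normal(63/346, 99/346)

k = 5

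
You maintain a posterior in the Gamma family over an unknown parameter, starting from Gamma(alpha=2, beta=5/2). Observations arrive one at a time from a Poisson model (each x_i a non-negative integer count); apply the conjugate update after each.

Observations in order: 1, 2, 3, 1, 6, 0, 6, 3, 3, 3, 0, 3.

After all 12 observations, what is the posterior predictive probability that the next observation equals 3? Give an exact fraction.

obs 1: x=1 → posterior Gamma(3, 7/2)
obs 2: x=2 → posterior Gamma(5, 9/2)
obs 3: x=3 → posterior Gamma(8, 11/2)
obs 4: x=1 → posterior Gamma(9, 13/2)
obs 5: x=6 → posterior Gamma(15, 15/2)
obs 6: x=0 → posterior Gamma(15, 17/2)
obs 7: x=6 → posterior Gamma(21, 19/2)
obs 8: x=3 → posterior Gamma(24, 21/2)
obs 9: x=3 → posterior Gamma(27, 23/2)
obs 10: x=3 → posterior Gamma(30, 25/2)
obs 11: x=0 → posterior Gamma(30, 27/2)
obs 12: x=3 → posterior Gamma(33, 29/2)

95089719991722603014216318712000266895782358362632040/488675963633769261467693849486036510107332864779998081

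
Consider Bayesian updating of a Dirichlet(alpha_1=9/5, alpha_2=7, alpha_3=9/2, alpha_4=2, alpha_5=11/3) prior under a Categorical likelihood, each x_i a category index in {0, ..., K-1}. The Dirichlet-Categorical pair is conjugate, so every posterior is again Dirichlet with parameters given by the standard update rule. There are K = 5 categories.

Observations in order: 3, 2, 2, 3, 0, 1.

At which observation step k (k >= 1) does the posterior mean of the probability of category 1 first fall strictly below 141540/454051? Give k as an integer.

obs 1: x=3 → posterior Dirichlet(9/5, 7, 9/2, 3, 11/3)
obs 2: x=2 → posterior Dirichlet(9/5, 7, 11/2, 3, 11/3)
obs 3: x=2 → posterior Dirichlet(9/5, 7, 13/2, 3, 11/3)
obs 4: x=3 → posterior Dirichlet(9/5, 7, 13/2, 4, 11/3)
obs 5: x=0 → posterior Dirichlet(14/5, 7, 13/2, 4, 11/3)
obs 6: x=1 → posterior Dirichlet(14/5, 8, 13/2, 4, 11/3)

k = 4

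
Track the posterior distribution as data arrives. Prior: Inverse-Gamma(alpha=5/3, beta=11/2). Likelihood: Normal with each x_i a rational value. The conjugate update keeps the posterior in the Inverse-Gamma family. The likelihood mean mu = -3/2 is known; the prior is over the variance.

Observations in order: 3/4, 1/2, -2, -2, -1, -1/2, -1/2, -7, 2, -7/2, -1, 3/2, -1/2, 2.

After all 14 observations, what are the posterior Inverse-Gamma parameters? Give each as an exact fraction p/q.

alpha=26/3, beta=1469/32

obs 1: x=3/4 → posterior Inverse-Gamma(13/6, 257/32)
obs 2: x=1/2 → posterior Inverse-Gamma(8/3, 321/32)
obs 3: x=-2 → posterior Inverse-Gamma(19/6, 325/32)
obs 4: x=-2 → posterior Inverse-Gamma(11/3, 329/32)
obs 5: x=-1 → posterior Inverse-Gamma(25/6, 333/32)
obs 6: x=-1/2 → posterior Inverse-Gamma(14/3, 349/32)
obs 7: x=-1/2 → posterior Inverse-Gamma(31/6, 365/32)
obs 8: x=-7 → posterior Inverse-Gamma(17/3, 849/32)
obs 9: x=2 → posterior Inverse-Gamma(37/6, 1045/32)
obs 10: x=-7/2 → posterior Inverse-Gamma(20/3, 1109/32)
obs 11: x=-1 → posterior Inverse-Gamma(43/6, 1113/32)
obs 12: x=3/2 → posterior Inverse-Gamma(23/3, 1257/32)
obs 13: x=-1/2 → posterior Inverse-Gamma(49/6, 1273/32)
obs 14: x=2 → posterior Inverse-Gamma(26/3, 1469/32)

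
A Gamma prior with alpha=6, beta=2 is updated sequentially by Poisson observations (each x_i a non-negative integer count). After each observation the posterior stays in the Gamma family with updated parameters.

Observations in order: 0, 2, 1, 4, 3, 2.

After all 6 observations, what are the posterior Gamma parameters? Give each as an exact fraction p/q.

alpha=18, beta=8

obs 1: x=0 → posterior Gamma(6, 3)
obs 2: x=2 → posterior Gamma(8, 4)
obs 3: x=1 → posterior Gamma(9, 5)
obs 4: x=4 → posterior Gamma(13, 6)
obs 5: x=3 → posterior Gamma(16, 7)
obs 6: x=2 → posterior Gamma(18, 8)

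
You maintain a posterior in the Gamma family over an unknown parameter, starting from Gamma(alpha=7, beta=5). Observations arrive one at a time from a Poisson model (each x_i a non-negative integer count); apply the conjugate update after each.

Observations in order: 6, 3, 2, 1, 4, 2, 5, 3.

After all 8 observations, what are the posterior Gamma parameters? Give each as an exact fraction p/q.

alpha=33, beta=13

obs 1: x=6 → posterior Gamma(13, 6)
obs 2: x=3 → posterior Gamma(16, 7)
obs 3: x=2 → posterior Gamma(18, 8)
obs 4: x=1 → posterior Gamma(19, 9)
obs 5: x=4 → posterior Gamma(23, 10)
obs 6: x=2 → posterior Gamma(25, 11)
obs 7: x=5 → posterior Gamma(30, 12)
obs 8: x=3 → posterior Gamma(33, 13)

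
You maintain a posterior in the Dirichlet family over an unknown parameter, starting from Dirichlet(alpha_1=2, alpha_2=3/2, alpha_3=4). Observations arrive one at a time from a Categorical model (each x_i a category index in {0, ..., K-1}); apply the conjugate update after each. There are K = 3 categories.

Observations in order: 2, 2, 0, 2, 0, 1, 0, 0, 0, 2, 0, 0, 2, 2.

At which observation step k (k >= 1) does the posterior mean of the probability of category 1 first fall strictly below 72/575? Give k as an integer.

obs 1: x=2 → posterior Dirichlet(2, 3/2, 5)
obs 2: x=2 → posterior Dirichlet(2, 3/2, 6)
obs 3: x=0 → posterior Dirichlet(3, 3/2, 6)
obs 4: x=2 → posterior Dirichlet(3, 3/2, 7)
obs 5: x=0 → posterior Dirichlet(4, 3/2, 7)
obs 6: x=1 → posterior Dirichlet(4, 5/2, 7)
obs 7: x=0 → posterior Dirichlet(5, 5/2, 7)
obs 8: x=0 → posterior Dirichlet(6, 5/2, 7)
obs 9: x=0 → posterior Dirichlet(7, 5/2, 7)
obs 10: x=2 → posterior Dirichlet(7, 5/2, 8)
obs 11: x=0 → posterior Dirichlet(8, 5/2, 8)
obs 12: x=0 → posterior Dirichlet(9, 5/2, 8)
obs 13: x=2 → posterior Dirichlet(9, 5/2, 9)
obs 14: x=2 → posterior Dirichlet(9, 5/2, 10)

k = 5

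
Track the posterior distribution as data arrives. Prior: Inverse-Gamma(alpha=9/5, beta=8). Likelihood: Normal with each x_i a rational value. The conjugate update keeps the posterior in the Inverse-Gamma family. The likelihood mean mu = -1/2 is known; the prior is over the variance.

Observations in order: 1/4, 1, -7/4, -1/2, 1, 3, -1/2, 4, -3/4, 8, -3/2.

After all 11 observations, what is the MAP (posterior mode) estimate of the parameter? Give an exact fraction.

10275/1328

obs 1: x=1/4 → posterior Inverse-Gamma(23/10, 265/32)
obs 2: x=1 → posterior Inverse-Gamma(14/5, 301/32)
obs 3: x=-7/4 → posterior Inverse-Gamma(33/10, 163/16)
obs 4: x=-1/2 → posterior Inverse-Gamma(19/5, 163/16)
obs 5: x=1 → posterior Inverse-Gamma(43/10, 181/16)
obs 6: x=3 → posterior Inverse-Gamma(24/5, 279/16)
obs 7: x=-1/2 → posterior Inverse-Gamma(53/10, 279/16)
obs 8: x=4 → posterior Inverse-Gamma(29/5, 441/16)
obs 9: x=-3/4 → posterior Inverse-Gamma(63/10, 883/32)
obs 10: x=8 → posterior Inverse-Gamma(34/5, 2039/32)
obs 11: x=-3/2 → posterior Inverse-Gamma(73/10, 2055/32)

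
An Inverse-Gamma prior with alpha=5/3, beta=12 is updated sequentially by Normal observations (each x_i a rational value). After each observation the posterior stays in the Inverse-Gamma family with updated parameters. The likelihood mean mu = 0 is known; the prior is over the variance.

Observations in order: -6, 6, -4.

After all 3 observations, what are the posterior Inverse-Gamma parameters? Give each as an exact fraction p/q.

alpha=19/6, beta=56

obs 1: x=-6 → posterior Inverse-Gamma(13/6, 30)
obs 2: x=6 → posterior Inverse-Gamma(8/3, 48)
obs 3: x=-4 → posterior Inverse-Gamma(19/6, 56)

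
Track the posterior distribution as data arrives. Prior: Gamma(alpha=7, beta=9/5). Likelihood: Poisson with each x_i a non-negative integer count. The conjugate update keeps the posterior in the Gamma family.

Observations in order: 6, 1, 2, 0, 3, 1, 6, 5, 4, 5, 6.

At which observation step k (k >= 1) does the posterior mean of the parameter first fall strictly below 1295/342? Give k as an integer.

obs 1: x=6 → posterior Gamma(13, 14/5)
obs 2: x=1 → posterior Gamma(14, 19/5)
obs 3: x=2 → posterior Gamma(16, 24/5)
obs 4: x=0 → posterior Gamma(16, 29/5)
obs 5: x=3 → posterior Gamma(19, 34/5)
obs 6: x=1 → posterior Gamma(20, 39/5)
obs 7: x=6 → posterior Gamma(26, 44/5)
obs 8: x=5 → posterior Gamma(31, 49/5)
obs 9: x=4 → posterior Gamma(35, 54/5)
obs 10: x=5 → posterior Gamma(40, 59/5)
obs 11: x=6 → posterior Gamma(46, 64/5)

k = 2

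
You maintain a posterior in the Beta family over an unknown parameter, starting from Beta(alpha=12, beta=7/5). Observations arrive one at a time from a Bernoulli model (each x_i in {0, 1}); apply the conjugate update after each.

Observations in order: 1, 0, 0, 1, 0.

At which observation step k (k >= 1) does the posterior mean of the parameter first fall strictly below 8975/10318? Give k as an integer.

k = 2

obs 1: x=1 → posterior Beta(13, 7/5)
obs 2: x=0 → posterior Beta(13, 12/5)
obs 3: x=0 → posterior Beta(13, 17/5)
obs 4: x=1 → posterior Beta(14, 17/5)
obs 5: x=0 → posterior Beta(14, 22/5)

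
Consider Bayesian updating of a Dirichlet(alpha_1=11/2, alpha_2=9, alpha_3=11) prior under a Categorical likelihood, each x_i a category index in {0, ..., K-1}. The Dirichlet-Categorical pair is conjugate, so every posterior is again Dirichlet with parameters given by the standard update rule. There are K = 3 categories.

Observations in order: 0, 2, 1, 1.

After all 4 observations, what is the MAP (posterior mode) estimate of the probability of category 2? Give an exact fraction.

22/53

obs 1: x=0 → posterior Dirichlet(13/2, 9, 11)
obs 2: x=2 → posterior Dirichlet(13/2, 9, 12)
obs 3: x=1 → posterior Dirichlet(13/2, 10, 12)
obs 4: x=1 → posterior Dirichlet(13/2, 11, 12)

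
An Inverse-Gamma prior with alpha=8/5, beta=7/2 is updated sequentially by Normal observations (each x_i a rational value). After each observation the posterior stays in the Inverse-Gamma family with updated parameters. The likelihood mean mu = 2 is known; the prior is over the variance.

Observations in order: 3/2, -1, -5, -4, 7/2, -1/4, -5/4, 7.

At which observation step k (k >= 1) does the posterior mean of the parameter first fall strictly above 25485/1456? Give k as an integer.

obs 1: x=3/2 → posterior Inverse-Gamma(21/10, 29/8)
obs 2: x=-1 → posterior Inverse-Gamma(13/5, 65/8)
obs 3: x=-5 → posterior Inverse-Gamma(31/10, 261/8)
obs 4: x=-4 → posterior Inverse-Gamma(18/5, 405/8)
obs 5: x=7/2 → posterior Inverse-Gamma(41/10, 207/4)
obs 6: x=-1/4 → posterior Inverse-Gamma(23/5, 1737/32)
obs 7: x=-5/4 → posterior Inverse-Gamma(51/10, 953/16)
obs 8: x=7 → posterior Inverse-Gamma(28/5, 1153/16)

k = 4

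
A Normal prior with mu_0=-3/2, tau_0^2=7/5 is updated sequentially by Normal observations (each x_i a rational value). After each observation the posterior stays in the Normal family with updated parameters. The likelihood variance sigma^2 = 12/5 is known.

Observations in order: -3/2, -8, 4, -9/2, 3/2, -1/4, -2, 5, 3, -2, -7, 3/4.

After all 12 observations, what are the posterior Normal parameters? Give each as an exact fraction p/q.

obs 1: x=-3/2 → posterior Normal(-3/2, 84/95)
obs 2: x=-8 → posterior Normal(-13/4, 42/65)
obs 3: x=4 → posterior Normal(-113/66, 28/55)
obs 4: x=-9/2 → posterior Normal(-11/5, 21/50)
obs 5: x=3/2 → posterior Normal(-155/94, 84/235)
obs 6: x=-1/4 → posterior Normal(-317/216, 14/45)
obs 7: x=-2 → posterior Normal(-373/244, 84/305)
obs 8: x=5 → posterior Normal(-233/272, 21/85)
obs 9: x=3 → posterior Normal(-149/300, 28/125)
obs 10: x=-2 → posterior Normal(-5/8, 42/205)
obs 11: x=-7 → posterior Normal(-401/356, 84/445)
obs 12: x=3/4 → posterior Normal(-95/96, 7/40)

mu_0=-95/96, tau_0^2=7/40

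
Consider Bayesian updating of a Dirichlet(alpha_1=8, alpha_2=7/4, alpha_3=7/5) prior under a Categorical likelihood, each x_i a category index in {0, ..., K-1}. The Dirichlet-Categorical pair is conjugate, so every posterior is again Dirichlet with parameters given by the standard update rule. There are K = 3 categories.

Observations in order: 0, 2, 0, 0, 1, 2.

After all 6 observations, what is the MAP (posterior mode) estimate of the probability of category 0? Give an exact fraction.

200/283

obs 1: x=0 → posterior Dirichlet(9, 7/4, 7/5)
obs 2: x=2 → posterior Dirichlet(9, 7/4, 12/5)
obs 3: x=0 → posterior Dirichlet(10, 7/4, 12/5)
obs 4: x=0 → posterior Dirichlet(11, 7/4, 12/5)
obs 5: x=1 → posterior Dirichlet(11, 11/4, 12/5)
obs 6: x=2 → posterior Dirichlet(11, 11/4, 17/5)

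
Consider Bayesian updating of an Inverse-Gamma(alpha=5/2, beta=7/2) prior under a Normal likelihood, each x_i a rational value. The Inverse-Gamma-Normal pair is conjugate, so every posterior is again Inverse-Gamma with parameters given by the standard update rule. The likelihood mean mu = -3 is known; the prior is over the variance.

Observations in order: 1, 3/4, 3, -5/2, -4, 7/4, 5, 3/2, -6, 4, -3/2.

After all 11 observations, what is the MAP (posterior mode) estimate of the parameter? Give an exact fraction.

obs 1: x=1 → posterior Inverse-Gamma(3, 23/2)
obs 2: x=3/4 → posterior Inverse-Gamma(7/2, 593/32)
obs 3: x=3 → posterior Inverse-Gamma(4, 1169/32)
obs 4: x=-5/2 → posterior Inverse-Gamma(9/2, 1173/32)
obs 5: x=-4 → posterior Inverse-Gamma(5, 1189/32)
obs 6: x=7/4 → posterior Inverse-Gamma(11/2, 775/16)
obs 7: x=5 → posterior Inverse-Gamma(6, 1287/16)
obs 8: x=3/2 → posterior Inverse-Gamma(13/2, 1449/16)
obs 9: x=-6 → posterior Inverse-Gamma(7, 1521/16)
obs 10: x=4 → posterior Inverse-Gamma(15/2, 1913/16)
obs 11: x=-3/2 → posterior Inverse-Gamma(8, 1931/16)

1931/144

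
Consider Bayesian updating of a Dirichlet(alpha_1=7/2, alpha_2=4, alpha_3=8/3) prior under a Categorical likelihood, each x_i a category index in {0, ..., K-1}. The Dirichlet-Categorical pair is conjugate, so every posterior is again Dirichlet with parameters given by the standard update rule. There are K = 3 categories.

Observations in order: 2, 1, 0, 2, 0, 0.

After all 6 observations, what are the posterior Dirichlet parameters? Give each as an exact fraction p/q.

obs 1: x=2 → posterior Dirichlet(7/2, 4, 11/3)
obs 2: x=1 → posterior Dirichlet(7/2, 5, 11/3)
obs 3: x=0 → posterior Dirichlet(9/2, 5, 11/3)
obs 4: x=2 → posterior Dirichlet(9/2, 5, 14/3)
obs 5: x=0 → posterior Dirichlet(11/2, 5, 14/3)
obs 6: x=0 → posterior Dirichlet(13/2, 5, 14/3)

alpha_1=13/2, alpha_2=5, alpha_3=14/3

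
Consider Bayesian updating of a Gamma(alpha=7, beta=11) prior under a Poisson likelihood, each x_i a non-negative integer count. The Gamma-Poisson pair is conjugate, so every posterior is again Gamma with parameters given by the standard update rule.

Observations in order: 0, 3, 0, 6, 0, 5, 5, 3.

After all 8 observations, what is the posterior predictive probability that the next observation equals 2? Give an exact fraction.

1055294513529262300471543588858747185573/4294967296000000000000000000000000000000

obs 1: x=0 → posterior Gamma(7, 12)
obs 2: x=3 → posterior Gamma(10, 13)
obs 3: x=0 → posterior Gamma(10, 14)
obs 4: x=6 → posterior Gamma(16, 15)
obs 5: x=0 → posterior Gamma(16, 16)
obs 6: x=5 → posterior Gamma(21, 17)
obs 7: x=5 → posterior Gamma(26, 18)
obs 8: x=3 → posterior Gamma(29, 19)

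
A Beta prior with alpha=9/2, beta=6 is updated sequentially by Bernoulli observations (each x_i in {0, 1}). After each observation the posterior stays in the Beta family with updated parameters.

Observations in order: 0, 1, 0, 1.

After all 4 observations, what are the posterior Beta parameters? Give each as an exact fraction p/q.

obs 1: x=0 → posterior Beta(9/2, 7)
obs 2: x=1 → posterior Beta(11/2, 7)
obs 3: x=0 → posterior Beta(11/2, 8)
obs 4: x=1 → posterior Beta(13/2, 8)

alpha=13/2, beta=8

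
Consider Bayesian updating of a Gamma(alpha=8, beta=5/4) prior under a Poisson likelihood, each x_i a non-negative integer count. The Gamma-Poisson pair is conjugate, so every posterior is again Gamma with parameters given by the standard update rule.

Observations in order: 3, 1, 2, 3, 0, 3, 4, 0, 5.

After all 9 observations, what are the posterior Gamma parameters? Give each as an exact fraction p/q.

alpha=29, beta=41/4

obs 1: x=3 → posterior Gamma(11, 9/4)
obs 2: x=1 → posterior Gamma(12, 13/4)
obs 3: x=2 → posterior Gamma(14, 17/4)
obs 4: x=3 → posterior Gamma(17, 21/4)
obs 5: x=0 → posterior Gamma(17, 25/4)
obs 6: x=3 → posterior Gamma(20, 29/4)
obs 7: x=4 → posterior Gamma(24, 33/4)
obs 8: x=0 → posterior Gamma(24, 37/4)
obs 9: x=5 → posterior Gamma(29, 41/4)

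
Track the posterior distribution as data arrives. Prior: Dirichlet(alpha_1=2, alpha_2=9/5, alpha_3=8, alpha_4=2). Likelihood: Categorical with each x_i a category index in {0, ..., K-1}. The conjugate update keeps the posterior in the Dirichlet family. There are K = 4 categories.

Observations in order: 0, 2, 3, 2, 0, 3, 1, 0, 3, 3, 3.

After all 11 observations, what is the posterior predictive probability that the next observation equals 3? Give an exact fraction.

35/124

obs 1: x=0 → posterior Dirichlet(3, 9/5, 8, 2)
obs 2: x=2 → posterior Dirichlet(3, 9/5, 9, 2)
obs 3: x=3 → posterior Dirichlet(3, 9/5, 9, 3)
obs 4: x=2 → posterior Dirichlet(3, 9/5, 10, 3)
obs 5: x=0 → posterior Dirichlet(4, 9/5, 10, 3)
obs 6: x=3 → posterior Dirichlet(4, 9/5, 10, 4)
obs 7: x=1 → posterior Dirichlet(4, 14/5, 10, 4)
obs 8: x=0 → posterior Dirichlet(5, 14/5, 10, 4)
obs 9: x=3 → posterior Dirichlet(5, 14/5, 10, 5)
obs 10: x=3 → posterior Dirichlet(5, 14/5, 10, 6)
obs 11: x=3 → posterior Dirichlet(5, 14/5, 10, 7)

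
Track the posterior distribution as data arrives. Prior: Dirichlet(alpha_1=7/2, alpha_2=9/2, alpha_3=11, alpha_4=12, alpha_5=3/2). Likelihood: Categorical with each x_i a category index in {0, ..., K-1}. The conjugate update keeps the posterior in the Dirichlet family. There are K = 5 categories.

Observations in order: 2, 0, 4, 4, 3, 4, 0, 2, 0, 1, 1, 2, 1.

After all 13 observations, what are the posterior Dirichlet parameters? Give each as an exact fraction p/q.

alpha_1=13/2, alpha_2=15/2, alpha_3=14, alpha_4=13, alpha_5=9/2

obs 1: x=2 → posterior Dirichlet(7/2, 9/2, 12, 12, 3/2)
obs 2: x=0 → posterior Dirichlet(9/2, 9/2, 12, 12, 3/2)
obs 3: x=4 → posterior Dirichlet(9/2, 9/2, 12, 12, 5/2)
obs 4: x=4 → posterior Dirichlet(9/2, 9/2, 12, 12, 7/2)
obs 5: x=3 → posterior Dirichlet(9/2, 9/2, 12, 13, 7/2)
obs 6: x=4 → posterior Dirichlet(9/2, 9/2, 12, 13, 9/2)
obs 7: x=0 → posterior Dirichlet(11/2, 9/2, 12, 13, 9/2)
obs 8: x=2 → posterior Dirichlet(11/2, 9/2, 13, 13, 9/2)
obs 9: x=0 → posterior Dirichlet(13/2, 9/2, 13, 13, 9/2)
obs 10: x=1 → posterior Dirichlet(13/2, 11/2, 13, 13, 9/2)
obs 11: x=1 → posterior Dirichlet(13/2, 13/2, 13, 13, 9/2)
obs 12: x=2 → posterior Dirichlet(13/2, 13/2, 14, 13, 9/2)
obs 13: x=1 → posterior Dirichlet(13/2, 15/2, 14, 13, 9/2)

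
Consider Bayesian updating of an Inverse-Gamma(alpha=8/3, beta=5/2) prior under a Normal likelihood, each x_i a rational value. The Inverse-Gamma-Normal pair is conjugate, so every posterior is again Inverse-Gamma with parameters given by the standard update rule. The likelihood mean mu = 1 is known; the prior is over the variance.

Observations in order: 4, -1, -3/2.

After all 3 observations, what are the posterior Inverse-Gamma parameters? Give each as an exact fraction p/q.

obs 1: x=4 → posterior Inverse-Gamma(19/6, 7)
obs 2: x=-1 → posterior Inverse-Gamma(11/3, 9)
obs 3: x=-3/2 → posterior Inverse-Gamma(25/6, 97/8)

alpha=25/6, beta=97/8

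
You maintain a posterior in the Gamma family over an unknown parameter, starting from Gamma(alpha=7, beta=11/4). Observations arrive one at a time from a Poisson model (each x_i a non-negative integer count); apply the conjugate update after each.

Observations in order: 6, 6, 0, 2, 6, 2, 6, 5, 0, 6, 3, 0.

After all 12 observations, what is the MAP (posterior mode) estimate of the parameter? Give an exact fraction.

obs 1: x=6 → posterior Gamma(13, 15/4)
obs 2: x=6 → posterior Gamma(19, 19/4)
obs 3: x=0 → posterior Gamma(19, 23/4)
obs 4: x=2 → posterior Gamma(21, 27/4)
obs 5: x=6 → posterior Gamma(27, 31/4)
obs 6: x=2 → posterior Gamma(29, 35/4)
obs 7: x=6 → posterior Gamma(35, 39/4)
obs 8: x=5 → posterior Gamma(40, 43/4)
obs 9: x=0 → posterior Gamma(40, 47/4)
obs 10: x=6 → posterior Gamma(46, 51/4)
obs 11: x=3 → posterior Gamma(49, 55/4)
obs 12: x=0 → posterior Gamma(49, 59/4)

192/59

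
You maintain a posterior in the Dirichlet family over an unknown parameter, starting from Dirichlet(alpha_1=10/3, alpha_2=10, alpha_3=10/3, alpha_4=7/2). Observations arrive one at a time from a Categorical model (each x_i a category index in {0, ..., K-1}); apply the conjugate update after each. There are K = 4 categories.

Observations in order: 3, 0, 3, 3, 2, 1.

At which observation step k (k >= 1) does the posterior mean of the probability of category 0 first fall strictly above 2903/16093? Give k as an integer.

obs 1: x=3 → posterior Dirichlet(10/3, 10, 10/3, 9/2)
obs 2: x=0 → posterior Dirichlet(13/3, 10, 10/3, 9/2)
obs 3: x=3 → posterior Dirichlet(13/3, 10, 10/3, 11/2)
obs 4: x=3 → posterior Dirichlet(13/3, 10, 10/3, 13/2)
obs 5: x=2 → posterior Dirichlet(13/3, 10, 13/3, 13/2)
obs 6: x=1 → posterior Dirichlet(13/3, 11, 13/3, 13/2)

k = 2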